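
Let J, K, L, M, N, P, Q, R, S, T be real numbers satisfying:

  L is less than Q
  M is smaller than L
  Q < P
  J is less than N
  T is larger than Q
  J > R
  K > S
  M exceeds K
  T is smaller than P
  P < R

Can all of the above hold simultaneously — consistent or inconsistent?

The single ordering S < K < M < L < Q < T < P < R < J < N satisfies every listed relation, so no contradiction arises.

consistent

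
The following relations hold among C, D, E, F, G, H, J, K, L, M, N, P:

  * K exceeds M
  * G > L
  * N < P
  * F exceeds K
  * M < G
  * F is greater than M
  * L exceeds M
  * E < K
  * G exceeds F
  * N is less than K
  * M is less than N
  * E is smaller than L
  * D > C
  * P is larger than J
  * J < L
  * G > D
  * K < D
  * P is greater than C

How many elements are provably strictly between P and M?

1

Chaining upward from M reaches: N, K, D, L, F, G.
Chaining downward from P reaches: N, J, C.
Strictly between M and P are those in both lists: N — 1 element.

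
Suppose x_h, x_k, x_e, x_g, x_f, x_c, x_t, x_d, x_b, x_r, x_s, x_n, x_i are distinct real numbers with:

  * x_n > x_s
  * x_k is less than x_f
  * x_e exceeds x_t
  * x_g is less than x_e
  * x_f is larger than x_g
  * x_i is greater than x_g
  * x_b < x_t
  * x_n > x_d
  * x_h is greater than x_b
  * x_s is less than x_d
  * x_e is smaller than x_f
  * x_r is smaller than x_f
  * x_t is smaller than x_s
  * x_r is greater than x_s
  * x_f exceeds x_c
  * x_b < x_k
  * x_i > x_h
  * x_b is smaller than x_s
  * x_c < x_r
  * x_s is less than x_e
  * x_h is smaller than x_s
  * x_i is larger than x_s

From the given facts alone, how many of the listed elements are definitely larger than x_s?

6

The elements the relations force above x_s are x_r, x_d, x_e, x_f, x_n, x_i — no chain reaches any other.
That is 6.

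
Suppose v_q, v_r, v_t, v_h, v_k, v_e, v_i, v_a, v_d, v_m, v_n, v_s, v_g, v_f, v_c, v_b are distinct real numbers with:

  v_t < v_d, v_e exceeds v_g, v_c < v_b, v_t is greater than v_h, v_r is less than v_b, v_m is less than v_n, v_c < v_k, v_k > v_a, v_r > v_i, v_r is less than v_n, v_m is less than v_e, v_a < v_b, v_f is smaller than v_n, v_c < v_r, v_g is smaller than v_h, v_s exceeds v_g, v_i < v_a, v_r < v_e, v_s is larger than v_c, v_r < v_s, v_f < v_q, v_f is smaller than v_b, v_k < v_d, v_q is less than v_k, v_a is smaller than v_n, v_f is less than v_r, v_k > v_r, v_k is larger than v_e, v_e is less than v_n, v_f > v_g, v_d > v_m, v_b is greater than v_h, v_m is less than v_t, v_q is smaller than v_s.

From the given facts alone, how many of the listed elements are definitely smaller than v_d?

12

From v_d the given relations immediately reach v_m, v_t, v_k.
From those, v_c, v_h, v_a, v_r, v_e, v_q — 9 in total.
From those, v_g, v_i, v_f — 12 in total.
Nothing else is reachable below v_d; 12 in all.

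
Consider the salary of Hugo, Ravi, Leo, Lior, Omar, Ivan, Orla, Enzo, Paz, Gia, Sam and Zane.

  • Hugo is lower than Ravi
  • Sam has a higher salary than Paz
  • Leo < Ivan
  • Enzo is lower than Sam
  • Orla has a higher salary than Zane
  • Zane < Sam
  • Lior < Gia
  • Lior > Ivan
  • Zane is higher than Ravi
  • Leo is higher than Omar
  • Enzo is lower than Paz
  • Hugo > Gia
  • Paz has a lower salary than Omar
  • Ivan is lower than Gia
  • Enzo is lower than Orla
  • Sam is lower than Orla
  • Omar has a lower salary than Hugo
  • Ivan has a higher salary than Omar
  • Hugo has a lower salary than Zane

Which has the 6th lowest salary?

Lior

Piecing the relations together gives one ordering: Enzo < Paz < Omar < Leo < Ivan < Lior < Gia < Hugo < Ravi < Zane < Sam < Orla.
The 6th smallest is Lior.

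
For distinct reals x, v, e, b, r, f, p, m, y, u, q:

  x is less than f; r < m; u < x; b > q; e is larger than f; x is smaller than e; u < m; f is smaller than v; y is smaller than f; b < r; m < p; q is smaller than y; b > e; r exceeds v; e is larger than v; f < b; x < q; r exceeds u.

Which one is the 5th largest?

e

The consecutive relations fix a unique order: u < x < q < y < f < v < e < b < r < m < p.
Counting 5 from the largest end gives e.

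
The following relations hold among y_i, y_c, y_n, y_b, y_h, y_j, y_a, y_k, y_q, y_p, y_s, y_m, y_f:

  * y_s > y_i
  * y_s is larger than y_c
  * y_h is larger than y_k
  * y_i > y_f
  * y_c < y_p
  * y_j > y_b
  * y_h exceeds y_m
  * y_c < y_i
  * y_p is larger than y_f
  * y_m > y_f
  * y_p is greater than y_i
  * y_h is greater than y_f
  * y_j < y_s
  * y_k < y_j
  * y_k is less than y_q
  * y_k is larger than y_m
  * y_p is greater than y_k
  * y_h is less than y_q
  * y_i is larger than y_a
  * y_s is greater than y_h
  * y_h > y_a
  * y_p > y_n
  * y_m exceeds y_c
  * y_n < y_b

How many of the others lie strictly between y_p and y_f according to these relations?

The relations place y_f below y_p. An element lies strictly between them when it is forced above y_f and also forced below y_p.
Above y_f: {y_i, y_m, y_k, y_h, y_j, y_s, y_q}. Below y_p: {y_a, y_c, y_i, y_m, y_n, y_k}.
Intersection: {y_i, y_m, y_k} — 3.

3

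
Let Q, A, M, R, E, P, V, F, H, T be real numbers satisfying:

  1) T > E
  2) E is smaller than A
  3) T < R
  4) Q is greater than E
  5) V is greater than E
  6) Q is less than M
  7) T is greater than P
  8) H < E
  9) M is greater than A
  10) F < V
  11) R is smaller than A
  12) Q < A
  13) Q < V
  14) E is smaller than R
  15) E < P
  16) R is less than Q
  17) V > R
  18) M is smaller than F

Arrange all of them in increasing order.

The consecutive links are each given: H < E; E < P; P < T; T < R; R < Q; Q < A; A < M; M < F; F < V.

H < E < P < T < R < Q < A < M < F < V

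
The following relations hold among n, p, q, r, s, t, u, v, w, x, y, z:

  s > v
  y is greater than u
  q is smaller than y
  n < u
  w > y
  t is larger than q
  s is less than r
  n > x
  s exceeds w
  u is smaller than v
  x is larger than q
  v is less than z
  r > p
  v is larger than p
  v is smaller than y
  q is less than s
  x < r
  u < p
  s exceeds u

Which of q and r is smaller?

q < x < n < u < p < v < y < w < s < r, by transitivity through x, n, u, p, v, y, w, s.
So q < r; q is the smaller of the two.

q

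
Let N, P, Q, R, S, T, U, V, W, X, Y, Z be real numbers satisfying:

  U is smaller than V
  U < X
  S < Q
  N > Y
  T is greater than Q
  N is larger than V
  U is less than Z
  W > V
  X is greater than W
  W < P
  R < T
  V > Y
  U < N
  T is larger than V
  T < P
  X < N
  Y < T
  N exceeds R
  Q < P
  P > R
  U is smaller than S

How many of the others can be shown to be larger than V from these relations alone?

Directly above V: W, N, T.
One step further: X, P (5 so far).
No other element is forced above V by the given relations, so the count is 5.

5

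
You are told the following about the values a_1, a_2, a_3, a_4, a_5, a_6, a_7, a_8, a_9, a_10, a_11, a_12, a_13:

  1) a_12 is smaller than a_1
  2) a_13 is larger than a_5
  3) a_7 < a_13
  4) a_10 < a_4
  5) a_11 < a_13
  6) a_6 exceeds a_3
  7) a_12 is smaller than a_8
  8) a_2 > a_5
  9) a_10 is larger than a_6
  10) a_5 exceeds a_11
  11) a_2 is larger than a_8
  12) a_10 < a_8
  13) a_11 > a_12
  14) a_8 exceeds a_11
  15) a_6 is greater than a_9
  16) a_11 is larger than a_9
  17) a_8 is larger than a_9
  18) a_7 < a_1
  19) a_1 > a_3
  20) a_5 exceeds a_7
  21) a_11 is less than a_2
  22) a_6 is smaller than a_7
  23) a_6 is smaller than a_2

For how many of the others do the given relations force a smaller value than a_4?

Directly below a_4: a_10.
One step further: a_6 (2 so far).
One step further: a_9, a_3 (4 so far).
No other element is forced below a_4 by the given relations, so the count is 4.

4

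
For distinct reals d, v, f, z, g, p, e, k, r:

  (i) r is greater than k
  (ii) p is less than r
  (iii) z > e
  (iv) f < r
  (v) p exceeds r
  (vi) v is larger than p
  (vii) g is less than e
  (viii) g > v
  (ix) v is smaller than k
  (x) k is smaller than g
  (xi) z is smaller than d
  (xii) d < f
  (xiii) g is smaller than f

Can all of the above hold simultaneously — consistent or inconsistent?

inconsistent

We have r < p stated directly, yet also p < v < k < g < e < z < d < f < r by chaining the others — so p < r. Contradiction.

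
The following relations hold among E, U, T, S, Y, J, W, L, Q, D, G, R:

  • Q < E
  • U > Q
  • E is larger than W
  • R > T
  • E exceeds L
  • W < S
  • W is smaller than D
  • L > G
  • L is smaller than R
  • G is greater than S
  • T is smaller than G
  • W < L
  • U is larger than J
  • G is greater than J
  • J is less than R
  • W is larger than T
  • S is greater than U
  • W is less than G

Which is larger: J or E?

E

The relevant relations are J < U; U < S; S < G; G < L; L < E.
Chaining these gives J < U < S < G < L < E.
So J < E; E is the larger of the two.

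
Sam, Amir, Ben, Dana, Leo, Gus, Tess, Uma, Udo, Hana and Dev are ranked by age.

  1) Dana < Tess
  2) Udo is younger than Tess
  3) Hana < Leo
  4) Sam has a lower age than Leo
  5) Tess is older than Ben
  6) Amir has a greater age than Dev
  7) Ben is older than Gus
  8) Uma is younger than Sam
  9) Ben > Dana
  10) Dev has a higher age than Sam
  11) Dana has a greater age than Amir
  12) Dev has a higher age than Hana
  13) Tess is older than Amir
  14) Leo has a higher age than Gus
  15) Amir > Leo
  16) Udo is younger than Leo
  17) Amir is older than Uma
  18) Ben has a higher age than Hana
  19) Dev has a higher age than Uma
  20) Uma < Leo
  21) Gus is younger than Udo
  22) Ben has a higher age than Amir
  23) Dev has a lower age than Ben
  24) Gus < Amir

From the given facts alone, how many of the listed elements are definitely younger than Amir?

From Amir the given relations immediately reach Uma, Dev, Gus, Leo.
From those, Hana, Sam, Udo — 7 in total.
No other element is forced below Amir by the given relations, so the count is 7.

7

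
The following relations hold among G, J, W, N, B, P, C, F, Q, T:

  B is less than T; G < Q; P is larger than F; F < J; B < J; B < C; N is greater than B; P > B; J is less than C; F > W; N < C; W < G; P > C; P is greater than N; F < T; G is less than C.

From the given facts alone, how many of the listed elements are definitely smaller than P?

The elements the relations force below P are W, B, F, N, J, G, C — no chain reaches any other.
That is 7.

7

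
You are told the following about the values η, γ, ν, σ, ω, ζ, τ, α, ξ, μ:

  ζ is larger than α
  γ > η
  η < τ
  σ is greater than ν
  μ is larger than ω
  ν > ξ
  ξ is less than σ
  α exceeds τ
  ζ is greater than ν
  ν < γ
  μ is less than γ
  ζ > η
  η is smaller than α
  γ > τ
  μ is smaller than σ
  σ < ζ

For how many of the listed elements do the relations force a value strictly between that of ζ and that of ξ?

2

The relations place ξ below ζ. An element lies strictly between them when it is forced above ξ and also forced below ζ.
Above ξ: {ν, σ, γ}. Below ζ: {η, τ, ν, ω, μ, σ, α}.
Intersection: {ν, σ} — 2.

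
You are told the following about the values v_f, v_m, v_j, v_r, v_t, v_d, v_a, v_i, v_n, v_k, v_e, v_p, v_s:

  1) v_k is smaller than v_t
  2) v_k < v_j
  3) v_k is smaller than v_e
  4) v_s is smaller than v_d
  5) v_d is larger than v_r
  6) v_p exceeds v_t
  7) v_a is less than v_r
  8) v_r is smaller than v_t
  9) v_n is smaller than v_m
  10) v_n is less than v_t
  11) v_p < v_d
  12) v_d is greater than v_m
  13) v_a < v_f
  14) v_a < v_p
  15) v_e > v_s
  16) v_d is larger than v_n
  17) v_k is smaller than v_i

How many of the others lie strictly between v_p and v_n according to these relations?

1

Chaining upward from v_n reaches: v_m, v_t, v_d.
Chaining downward from v_p reaches: v_k, v_a, v_r, v_t.
Strictly between v_n and v_p are those in both lists: v_t — 1 element.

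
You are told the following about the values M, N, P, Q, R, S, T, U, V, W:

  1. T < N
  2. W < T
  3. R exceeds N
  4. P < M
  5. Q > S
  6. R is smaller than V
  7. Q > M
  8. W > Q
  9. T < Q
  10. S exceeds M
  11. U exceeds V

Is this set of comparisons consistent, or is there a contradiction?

inconsistent

We have T < Q stated directly, yet also Q < W < T by chaining the others — so Q < T. Contradiction.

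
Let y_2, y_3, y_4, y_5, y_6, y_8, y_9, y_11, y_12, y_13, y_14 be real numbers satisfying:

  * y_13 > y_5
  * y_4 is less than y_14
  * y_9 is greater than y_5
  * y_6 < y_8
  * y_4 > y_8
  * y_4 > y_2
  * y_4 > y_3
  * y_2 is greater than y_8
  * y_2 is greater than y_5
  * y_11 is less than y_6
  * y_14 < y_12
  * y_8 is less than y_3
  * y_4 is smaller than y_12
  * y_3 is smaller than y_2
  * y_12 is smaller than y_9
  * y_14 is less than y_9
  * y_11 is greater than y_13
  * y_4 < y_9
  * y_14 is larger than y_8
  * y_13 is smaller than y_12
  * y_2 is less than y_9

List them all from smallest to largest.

y_5 < y_13 < y_11 < y_6 < y_8 < y_3 < y_2 < y_4 < y_14 < y_12 < y_9

Nothing is placed below y_5, so it is least; from there y_5 < y_13; y_13 < y_11; y_11 < y_6; y_6 < y_8; y_8 < y_3; y_3 < y_2; y_2 < y_4; y_4 < y_14; y_14 < y_12; y_12 < y_9, each given directly.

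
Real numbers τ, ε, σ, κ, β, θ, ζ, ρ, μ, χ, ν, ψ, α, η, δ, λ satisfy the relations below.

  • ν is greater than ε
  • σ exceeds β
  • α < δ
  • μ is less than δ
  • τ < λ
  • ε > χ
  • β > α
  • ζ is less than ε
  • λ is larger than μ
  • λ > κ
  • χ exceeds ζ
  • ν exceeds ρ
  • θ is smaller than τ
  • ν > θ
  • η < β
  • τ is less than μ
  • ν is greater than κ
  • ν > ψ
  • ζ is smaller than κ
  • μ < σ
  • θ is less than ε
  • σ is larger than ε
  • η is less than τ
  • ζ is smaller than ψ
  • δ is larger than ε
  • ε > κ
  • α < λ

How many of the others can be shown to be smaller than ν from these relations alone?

The elements the relations force below ν are ζ, θ, ψ, χ, ρ, κ, ε — no chain reaches any other.
That is 7.

7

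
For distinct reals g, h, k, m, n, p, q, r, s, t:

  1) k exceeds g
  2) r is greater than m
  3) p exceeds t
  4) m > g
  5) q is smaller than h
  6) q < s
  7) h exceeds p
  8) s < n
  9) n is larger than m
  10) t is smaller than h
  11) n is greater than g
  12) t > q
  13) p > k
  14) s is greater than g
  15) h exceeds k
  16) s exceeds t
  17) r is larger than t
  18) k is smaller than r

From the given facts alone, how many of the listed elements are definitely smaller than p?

Directly below p: k, t.
One step further: q, g (4 so far).
No other element is forced below p by the given relations, so the count is 4.

4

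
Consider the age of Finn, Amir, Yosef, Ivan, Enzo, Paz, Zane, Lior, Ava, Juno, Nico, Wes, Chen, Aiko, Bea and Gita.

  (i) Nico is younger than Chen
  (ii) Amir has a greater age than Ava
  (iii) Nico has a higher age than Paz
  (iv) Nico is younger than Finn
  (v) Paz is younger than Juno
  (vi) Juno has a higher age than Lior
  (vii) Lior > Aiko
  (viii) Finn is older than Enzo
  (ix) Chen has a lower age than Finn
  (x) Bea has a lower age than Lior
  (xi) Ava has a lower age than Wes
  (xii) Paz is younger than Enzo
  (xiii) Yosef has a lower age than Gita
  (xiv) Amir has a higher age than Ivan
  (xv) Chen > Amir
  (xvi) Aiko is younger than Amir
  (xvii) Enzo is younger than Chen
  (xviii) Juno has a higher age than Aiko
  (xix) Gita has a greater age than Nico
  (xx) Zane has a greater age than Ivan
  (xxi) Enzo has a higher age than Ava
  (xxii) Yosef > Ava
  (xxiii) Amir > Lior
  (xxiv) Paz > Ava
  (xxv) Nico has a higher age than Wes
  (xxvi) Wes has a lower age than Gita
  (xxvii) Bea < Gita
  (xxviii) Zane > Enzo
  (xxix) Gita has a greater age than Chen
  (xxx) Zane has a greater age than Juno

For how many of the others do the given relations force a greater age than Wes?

The elements the relations force above Wes are Nico, Chen, Finn, Gita — no chain reaches any other.
That is 4.

4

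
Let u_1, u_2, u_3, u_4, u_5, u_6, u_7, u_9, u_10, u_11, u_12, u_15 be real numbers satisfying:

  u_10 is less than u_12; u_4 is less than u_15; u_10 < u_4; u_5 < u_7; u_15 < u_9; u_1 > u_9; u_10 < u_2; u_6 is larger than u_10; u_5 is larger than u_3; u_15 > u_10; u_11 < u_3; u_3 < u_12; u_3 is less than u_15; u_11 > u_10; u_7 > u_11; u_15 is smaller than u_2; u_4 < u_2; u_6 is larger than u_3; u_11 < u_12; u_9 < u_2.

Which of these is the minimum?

u_11 is not least since u_10 < u_11; u_4 is not least since u_10 < u_4; u_3 is not least since u_11 < u_3; u_12 is not least since u_3 < u_12; u_5 is not least since u_3 < u_5; u_15 is not least since u_3 < u_15; u_6 is not least since u_3 < u_6; u_9 is not least since u_15 < u_9; u_7 is not least since u_11 < u_7; u_1 is not least since u_9 < u_1; u_2 is not least since u_10 < u_2.
Only u_10 has nothing below it, so u_10 is the minimum.

u_10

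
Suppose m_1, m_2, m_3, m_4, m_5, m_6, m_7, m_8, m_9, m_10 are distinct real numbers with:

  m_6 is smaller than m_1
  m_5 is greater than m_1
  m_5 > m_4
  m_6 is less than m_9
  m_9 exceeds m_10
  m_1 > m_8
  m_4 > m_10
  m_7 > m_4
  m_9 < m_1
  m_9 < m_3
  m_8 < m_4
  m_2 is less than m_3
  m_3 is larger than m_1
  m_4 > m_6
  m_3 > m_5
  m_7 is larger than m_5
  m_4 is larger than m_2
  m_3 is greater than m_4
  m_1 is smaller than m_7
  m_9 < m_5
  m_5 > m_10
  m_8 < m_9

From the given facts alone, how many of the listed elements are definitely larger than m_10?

6

Directly above m_10: m_9, m_4, m_5.
One step further: m_1, m_3, m_7 (6 so far).
No other element is forced above m_10 by the given relations, so the count is 6.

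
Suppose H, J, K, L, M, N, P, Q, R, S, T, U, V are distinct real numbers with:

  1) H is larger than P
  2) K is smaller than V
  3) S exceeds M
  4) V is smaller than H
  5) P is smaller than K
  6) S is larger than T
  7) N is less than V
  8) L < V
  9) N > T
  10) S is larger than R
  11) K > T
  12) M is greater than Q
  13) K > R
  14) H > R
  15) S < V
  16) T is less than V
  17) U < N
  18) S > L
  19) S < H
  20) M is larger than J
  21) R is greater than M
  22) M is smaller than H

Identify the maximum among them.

L is not greatest since L < V; J is not greatest since J < M; U is not greatest since U < N; Q is not greatest since Q < M; P is not greatest since P < K; M is not greatest since M < S; R is not greatest since R < H; T is not greatest since T < S; N is not greatest since N < V; K is not greatest since K < V; S is not greatest since S < H; V is not greatest since V < H.
Only H has nothing above it, so H is the maximum.

H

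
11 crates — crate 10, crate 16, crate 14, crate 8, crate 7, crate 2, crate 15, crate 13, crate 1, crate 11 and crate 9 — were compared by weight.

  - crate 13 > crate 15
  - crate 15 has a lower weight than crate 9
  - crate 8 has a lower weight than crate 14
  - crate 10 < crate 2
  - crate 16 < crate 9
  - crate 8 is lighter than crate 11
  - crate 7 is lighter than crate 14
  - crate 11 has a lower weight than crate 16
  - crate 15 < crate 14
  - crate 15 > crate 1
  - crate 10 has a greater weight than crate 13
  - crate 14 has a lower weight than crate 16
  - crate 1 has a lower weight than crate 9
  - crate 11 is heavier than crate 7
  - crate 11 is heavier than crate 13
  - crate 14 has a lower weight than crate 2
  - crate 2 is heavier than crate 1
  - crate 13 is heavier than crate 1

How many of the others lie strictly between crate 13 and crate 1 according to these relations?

1

The relations place crate 1 below crate 13. An element lies strictly between them when it is forced above crate 1 and also forced below crate 13.
Above crate 1: {crate 15, crate 14, crate 11, crate 16, crate 9, crate 10, crate 2}. Below crate 13: {crate 15}.
Intersection: {crate 15} — 1.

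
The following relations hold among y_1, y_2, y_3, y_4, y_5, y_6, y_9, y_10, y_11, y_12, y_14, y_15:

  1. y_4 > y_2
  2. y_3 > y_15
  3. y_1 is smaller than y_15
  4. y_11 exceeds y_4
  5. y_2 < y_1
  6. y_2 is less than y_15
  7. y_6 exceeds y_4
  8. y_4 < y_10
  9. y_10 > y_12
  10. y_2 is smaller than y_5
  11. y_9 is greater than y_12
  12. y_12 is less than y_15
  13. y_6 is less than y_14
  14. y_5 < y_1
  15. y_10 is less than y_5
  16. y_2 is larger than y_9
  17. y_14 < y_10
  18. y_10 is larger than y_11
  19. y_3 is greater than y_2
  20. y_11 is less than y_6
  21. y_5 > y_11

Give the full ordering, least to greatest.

Nothing is placed below y_12, so it is least; from there y_12 < y_9; y_9 < y_2; y_2 < y_4; y_4 < y_11; y_11 < y_6; y_6 < y_14; y_14 < y_10; y_10 < y_5; y_5 < y_1; y_1 < y_15; y_15 < y_3, each given directly.

y_12 < y_9 < y_2 < y_4 < y_11 < y_6 < y_14 < y_10 < y_5 < y_1 < y_15 < y_3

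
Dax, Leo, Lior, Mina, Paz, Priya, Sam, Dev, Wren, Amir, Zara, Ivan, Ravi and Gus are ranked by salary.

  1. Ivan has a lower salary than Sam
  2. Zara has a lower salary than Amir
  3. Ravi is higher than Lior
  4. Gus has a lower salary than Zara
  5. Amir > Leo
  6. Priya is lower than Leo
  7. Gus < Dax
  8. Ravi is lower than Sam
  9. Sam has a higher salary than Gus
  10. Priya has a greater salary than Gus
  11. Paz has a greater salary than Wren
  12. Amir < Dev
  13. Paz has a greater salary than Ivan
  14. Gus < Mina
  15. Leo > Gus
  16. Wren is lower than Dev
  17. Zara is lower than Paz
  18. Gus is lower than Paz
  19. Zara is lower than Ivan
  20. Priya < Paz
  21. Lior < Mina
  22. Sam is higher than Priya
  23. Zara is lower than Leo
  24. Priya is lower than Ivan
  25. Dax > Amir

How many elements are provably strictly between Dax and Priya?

The relations place Priya below Dax. An element lies strictly between them when it is forced above Priya and also forced below Dax.
Above Priya: {Leo, Ivan, Amir, Sam, Paz, Dev}. Below Dax: {Gus, Zara, Leo, Amir}.
Intersection: {Leo, Amir} — 2.

2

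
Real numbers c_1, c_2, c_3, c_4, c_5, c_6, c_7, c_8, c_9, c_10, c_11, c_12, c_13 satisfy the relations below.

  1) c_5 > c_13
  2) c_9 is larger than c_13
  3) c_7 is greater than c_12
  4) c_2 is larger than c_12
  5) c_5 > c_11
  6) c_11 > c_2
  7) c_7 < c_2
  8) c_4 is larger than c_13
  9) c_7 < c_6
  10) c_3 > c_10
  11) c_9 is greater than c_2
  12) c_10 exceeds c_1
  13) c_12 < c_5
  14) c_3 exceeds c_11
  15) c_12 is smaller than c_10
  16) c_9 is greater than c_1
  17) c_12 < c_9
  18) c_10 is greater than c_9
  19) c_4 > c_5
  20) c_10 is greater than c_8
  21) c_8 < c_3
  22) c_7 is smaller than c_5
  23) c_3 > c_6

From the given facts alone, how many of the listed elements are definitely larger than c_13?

The elements the relations force above c_13 are c_9, c_5, c_10, c_4, c_3 — no chain reaches any other.
That is 5.

5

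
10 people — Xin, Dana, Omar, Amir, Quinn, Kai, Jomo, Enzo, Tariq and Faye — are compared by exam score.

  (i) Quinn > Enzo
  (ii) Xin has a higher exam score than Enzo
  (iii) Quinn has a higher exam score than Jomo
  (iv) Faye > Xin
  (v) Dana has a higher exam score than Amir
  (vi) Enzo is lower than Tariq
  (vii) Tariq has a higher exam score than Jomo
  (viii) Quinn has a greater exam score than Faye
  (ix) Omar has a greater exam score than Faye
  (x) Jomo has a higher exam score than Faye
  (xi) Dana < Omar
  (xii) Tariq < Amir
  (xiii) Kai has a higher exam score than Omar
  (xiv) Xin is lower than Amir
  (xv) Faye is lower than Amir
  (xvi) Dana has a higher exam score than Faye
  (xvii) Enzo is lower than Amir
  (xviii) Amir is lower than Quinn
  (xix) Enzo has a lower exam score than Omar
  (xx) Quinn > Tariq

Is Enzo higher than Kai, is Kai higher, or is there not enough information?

Kai

Enzo < Xin and Xin < Faye give Enzo < Faye.
Then Faye < Jomo extends the chain to Jomo.
With Jomo < Tariq: Enzo < Xin < Faye < Jomo < Tariq.
Then Tariq < Amir extends the chain to Amir.
Then Amir < Dana extends the chain to Dana.
Then Dana < Omar extends the chain to Omar.
With Omar < Kai: Enzo < Xin < Faye < Jomo < Tariq < Amir < Dana < Omar < Kai.
So Kai is higher.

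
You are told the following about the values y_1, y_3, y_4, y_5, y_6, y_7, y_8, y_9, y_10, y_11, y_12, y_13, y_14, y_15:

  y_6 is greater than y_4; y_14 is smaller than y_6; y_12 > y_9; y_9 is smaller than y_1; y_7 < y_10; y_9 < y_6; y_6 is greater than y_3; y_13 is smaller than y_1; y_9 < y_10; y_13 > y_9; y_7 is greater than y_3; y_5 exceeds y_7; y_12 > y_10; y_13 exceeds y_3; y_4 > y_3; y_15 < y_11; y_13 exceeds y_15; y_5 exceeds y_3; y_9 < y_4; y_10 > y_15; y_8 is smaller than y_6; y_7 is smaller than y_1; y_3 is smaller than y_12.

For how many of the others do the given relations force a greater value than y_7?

Directly above y_7: y_10, y_1, y_5.
One step further: y_12 (4 so far).
No other element is forced above y_7 by the given relations, so the count is 4.

4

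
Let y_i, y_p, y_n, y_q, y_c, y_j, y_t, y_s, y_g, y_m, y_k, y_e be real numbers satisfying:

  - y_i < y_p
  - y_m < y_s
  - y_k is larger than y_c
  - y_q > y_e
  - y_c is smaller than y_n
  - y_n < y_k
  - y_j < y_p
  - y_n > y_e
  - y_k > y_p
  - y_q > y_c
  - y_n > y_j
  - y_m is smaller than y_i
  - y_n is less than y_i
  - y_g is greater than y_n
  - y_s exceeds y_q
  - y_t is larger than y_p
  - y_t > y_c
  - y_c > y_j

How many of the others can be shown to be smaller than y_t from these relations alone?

The elements the relations force below y_t are y_j, y_c, y_e, y_m, y_n, y_i, y_p — no chain reaches any other.
That is 7.

7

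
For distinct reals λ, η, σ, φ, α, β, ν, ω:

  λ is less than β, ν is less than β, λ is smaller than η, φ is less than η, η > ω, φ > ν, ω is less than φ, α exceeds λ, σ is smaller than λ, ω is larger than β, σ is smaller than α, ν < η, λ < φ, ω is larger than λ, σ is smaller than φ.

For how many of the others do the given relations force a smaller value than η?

Directly below η: λ, ν, ω, φ.
One step further: σ, β (6 so far).
No other element is forced below η by the given relations, so the count is 6.

6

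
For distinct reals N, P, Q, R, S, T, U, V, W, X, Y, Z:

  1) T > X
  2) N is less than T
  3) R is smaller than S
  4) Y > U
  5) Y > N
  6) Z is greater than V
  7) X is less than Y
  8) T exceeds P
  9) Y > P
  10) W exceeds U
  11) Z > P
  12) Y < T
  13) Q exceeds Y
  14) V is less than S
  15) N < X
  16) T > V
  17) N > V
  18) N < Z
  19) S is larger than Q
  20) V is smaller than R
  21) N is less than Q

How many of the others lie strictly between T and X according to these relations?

1

The relations place X below T. An element lies strictly between them when it is forced above X and also forced below T.
Above X: {Y, Q, S}. Below T: {V, N, U, P, Y}.
Intersection: {Y} — 1.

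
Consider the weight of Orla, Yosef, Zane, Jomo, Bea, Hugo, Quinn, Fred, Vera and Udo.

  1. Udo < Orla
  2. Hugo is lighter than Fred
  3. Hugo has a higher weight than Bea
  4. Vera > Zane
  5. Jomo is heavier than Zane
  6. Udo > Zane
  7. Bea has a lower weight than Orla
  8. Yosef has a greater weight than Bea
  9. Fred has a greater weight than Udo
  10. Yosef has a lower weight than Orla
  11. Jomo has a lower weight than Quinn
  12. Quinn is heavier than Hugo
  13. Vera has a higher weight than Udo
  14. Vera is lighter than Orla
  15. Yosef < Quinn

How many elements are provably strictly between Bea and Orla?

1

Chaining upward from Bea reaches: Yosef, Hugo, Quinn, Fred.
Chaining downward from Orla reaches: Zane, Udo, Yosef, Vera.
Strictly between Bea and Orla are those in both lists: Yosef — 1 element.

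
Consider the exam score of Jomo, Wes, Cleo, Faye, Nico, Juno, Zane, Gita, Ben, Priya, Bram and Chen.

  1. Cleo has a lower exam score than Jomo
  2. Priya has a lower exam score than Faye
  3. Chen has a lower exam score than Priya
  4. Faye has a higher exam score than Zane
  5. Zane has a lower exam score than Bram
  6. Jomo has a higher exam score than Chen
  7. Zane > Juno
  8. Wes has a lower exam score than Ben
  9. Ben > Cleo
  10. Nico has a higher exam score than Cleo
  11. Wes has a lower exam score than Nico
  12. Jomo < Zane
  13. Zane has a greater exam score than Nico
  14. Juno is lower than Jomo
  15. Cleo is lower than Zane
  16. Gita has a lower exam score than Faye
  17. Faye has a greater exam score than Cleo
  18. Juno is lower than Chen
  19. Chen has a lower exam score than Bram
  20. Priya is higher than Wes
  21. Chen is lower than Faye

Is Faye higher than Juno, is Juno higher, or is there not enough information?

Faye

The relevant relations are Juno < Chen; Chen < Jomo; Jomo < Zane; Zane < Faye.
Together: Juno < Chen < Jomo < Zane < Faye.
So Faye is higher.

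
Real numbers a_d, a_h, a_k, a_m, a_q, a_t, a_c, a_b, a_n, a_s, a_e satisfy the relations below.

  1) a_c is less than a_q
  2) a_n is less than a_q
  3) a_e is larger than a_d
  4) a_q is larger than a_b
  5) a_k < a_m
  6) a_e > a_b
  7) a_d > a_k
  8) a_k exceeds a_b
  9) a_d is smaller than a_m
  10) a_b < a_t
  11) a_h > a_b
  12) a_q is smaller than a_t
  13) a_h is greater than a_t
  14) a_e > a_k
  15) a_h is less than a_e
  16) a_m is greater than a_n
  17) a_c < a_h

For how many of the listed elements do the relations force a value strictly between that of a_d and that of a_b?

Chaining upward from a_b reaches: a_q, a_t, a_k, a_m, a_h, a_e.
Chaining downward from a_d reaches: a_k.
Strictly between a_b and a_d are those in both lists: a_k — 1 element.

1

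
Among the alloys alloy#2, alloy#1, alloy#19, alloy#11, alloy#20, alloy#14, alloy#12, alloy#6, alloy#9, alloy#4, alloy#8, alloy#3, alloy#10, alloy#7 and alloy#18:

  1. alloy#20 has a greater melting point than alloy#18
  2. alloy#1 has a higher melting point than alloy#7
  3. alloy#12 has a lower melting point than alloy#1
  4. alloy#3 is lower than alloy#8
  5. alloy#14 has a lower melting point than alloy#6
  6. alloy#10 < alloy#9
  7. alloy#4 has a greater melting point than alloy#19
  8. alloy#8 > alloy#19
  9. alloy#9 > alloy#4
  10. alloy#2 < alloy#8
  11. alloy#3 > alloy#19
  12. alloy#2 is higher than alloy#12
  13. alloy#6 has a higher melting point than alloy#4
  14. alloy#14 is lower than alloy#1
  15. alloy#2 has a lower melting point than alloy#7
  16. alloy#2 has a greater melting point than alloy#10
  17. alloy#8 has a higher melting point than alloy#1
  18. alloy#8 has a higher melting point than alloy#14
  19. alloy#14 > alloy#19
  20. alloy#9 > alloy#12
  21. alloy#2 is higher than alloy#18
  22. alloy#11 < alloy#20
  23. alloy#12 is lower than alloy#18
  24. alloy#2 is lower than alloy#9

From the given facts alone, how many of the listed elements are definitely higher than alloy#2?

From alloy#2 the given relations immediately reach alloy#9, alloy#7, alloy#8.
From those, alloy#1 — 4 in total.
No other element is forced above alloy#2 by the given relations, so the count is 4.

4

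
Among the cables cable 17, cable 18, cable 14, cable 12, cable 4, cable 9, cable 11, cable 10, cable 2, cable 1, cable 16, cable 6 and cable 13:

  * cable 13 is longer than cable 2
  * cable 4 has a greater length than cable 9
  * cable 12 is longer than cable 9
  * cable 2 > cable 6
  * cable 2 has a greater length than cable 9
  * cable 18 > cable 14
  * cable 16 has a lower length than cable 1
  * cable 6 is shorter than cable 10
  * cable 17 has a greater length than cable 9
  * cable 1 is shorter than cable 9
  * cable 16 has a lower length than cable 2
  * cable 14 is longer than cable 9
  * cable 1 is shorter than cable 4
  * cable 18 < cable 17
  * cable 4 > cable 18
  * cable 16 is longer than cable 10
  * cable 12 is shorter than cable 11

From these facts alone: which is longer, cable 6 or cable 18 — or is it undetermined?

cable 18

The relevant relations are cable 6 < cable 10; cable 10 < cable 16; cable 16 < cable 1; cable 1 < cable 9; cable 9 < cable 14; cable 14 < cable 18.
Together: cable 6 < cable 10 < cable 16 < cable 1 < cable 9 < cable 14 < cable 18.
So cable 18 is longer.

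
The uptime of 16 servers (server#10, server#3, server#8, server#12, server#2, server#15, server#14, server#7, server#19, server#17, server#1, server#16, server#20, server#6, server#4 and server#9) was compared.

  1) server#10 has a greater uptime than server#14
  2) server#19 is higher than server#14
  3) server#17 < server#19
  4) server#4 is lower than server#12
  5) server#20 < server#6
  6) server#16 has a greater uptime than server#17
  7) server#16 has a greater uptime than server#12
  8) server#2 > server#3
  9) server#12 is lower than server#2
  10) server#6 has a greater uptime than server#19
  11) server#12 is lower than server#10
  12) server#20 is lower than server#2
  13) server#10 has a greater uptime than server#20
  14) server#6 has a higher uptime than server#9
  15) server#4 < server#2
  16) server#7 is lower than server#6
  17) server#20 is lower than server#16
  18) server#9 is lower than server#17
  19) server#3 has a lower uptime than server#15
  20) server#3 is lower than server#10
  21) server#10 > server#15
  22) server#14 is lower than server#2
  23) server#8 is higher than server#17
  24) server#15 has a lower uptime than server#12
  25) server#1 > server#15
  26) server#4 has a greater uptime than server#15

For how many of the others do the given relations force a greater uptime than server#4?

Directly above server#4: server#12, server#2.
One step further: server#10, server#16 (4 so far).
Nothing else is reachable above server#4; 4 in all.

4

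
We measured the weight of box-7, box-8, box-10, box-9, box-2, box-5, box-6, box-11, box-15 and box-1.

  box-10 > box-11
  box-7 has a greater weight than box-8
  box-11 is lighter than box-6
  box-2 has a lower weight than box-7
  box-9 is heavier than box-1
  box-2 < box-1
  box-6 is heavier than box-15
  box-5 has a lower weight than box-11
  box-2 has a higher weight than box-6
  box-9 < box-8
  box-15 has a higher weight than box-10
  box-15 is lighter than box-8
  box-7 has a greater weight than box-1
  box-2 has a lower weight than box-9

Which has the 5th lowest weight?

Piecing the relations together gives one ordering: box-5 < box-11 < box-10 < box-15 < box-6 < box-2 < box-1 < box-9 < box-8 < box-7.
The 5th smallest is box-6.

box-6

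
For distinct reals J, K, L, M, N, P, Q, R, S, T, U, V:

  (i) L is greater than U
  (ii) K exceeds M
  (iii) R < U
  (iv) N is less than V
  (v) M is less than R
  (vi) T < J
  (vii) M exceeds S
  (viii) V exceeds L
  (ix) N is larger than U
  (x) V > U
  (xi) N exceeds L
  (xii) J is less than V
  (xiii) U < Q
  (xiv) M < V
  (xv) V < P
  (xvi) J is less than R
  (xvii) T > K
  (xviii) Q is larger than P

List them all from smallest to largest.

The consecutive links are each given: S < M; M < K; K < T; T < J; J < R; R < U; U < L; L < N; N < V; V < P; P < Q.

S < M < K < T < J < R < U < L < N < V < P < Q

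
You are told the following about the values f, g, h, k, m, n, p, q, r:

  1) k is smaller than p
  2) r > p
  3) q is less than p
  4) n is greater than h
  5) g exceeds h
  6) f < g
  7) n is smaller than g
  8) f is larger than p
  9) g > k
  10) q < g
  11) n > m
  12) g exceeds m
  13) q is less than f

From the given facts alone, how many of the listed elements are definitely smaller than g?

Directly below g: k, q, m, h, n, f.
One step further: p (7 so far).
Nothing else is reachable below g; 7 in all.

7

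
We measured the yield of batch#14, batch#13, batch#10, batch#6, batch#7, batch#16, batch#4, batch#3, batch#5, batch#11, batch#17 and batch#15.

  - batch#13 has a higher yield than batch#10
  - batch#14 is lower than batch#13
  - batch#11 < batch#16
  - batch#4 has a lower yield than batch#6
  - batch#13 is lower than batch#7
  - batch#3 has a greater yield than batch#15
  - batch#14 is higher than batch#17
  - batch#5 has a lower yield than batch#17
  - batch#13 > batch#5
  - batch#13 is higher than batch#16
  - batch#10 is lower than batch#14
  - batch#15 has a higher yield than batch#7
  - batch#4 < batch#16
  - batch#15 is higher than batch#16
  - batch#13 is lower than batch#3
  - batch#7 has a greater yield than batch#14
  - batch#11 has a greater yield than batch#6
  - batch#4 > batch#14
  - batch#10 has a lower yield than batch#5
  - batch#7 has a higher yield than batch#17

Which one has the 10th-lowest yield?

batch#7

The consecutive relations fix a unique order: batch#10 < batch#5 < batch#17 < batch#14 < batch#4 < batch#6 < batch#11 < batch#16 < batch#13 < batch#7 < batch#15 < batch#3.
The 10th smallest is batch#7.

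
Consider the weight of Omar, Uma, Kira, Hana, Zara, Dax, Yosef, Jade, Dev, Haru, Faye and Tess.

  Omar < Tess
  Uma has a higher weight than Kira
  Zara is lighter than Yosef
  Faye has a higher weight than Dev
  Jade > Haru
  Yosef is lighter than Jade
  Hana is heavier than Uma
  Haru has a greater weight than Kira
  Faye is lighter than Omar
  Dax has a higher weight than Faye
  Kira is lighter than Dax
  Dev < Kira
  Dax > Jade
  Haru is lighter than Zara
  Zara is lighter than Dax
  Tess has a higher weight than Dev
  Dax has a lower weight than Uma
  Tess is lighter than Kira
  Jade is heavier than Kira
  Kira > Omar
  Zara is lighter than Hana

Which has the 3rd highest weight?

Dax

The consecutive relations fix a unique order: Dev < Faye < Omar < Tess < Kira < Haru < Zara < Yosef < Jade < Dax < Uma < Hana.
The 3rd largest is Dax.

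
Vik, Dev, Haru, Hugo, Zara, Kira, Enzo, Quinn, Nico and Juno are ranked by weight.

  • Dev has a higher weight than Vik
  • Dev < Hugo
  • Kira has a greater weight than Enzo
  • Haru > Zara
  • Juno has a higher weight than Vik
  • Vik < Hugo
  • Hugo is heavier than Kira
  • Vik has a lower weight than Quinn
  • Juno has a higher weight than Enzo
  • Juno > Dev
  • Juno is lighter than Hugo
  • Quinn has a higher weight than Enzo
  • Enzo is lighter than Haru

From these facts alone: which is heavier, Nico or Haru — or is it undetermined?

undetermined

Following every chain through Nico: nothing is chained to Nico.
Haru is not reached, and no chain runs the other way from Haru to Nico.
So the given relations leave the order of Nico and Haru undetermined.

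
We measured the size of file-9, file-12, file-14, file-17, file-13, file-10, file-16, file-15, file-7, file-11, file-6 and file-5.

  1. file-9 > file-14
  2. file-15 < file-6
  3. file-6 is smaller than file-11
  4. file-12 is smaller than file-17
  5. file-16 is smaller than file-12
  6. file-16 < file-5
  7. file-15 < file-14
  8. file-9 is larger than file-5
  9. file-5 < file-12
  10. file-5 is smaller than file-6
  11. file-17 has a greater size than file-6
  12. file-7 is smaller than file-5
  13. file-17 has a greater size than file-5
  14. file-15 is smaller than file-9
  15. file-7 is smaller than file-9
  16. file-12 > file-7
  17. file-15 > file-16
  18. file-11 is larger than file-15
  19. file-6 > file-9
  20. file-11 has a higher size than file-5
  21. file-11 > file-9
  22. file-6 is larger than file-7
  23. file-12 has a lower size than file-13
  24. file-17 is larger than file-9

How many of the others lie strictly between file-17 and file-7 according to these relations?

4

Chaining upward from file-7 reaches: file-5, file-9, file-6, file-12, file-11, file-13.
Chaining downward from file-17 reaches: file-16, file-15, file-5, file-14, file-9, file-6, file-12.
Strictly between file-7 and file-17 are those in both lists: file-5, file-9, file-6, file-12 — 4 elements.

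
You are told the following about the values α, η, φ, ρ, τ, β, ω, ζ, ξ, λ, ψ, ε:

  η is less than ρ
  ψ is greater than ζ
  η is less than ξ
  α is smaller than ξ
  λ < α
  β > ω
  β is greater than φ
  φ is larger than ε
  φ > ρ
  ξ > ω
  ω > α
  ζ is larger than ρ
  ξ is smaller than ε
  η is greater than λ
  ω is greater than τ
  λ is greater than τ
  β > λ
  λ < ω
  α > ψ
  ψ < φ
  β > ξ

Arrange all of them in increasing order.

The consecutive links are each given: τ < λ; λ < η; η < ρ; ρ < ζ; ζ < ψ; ψ < α; α < ω; ω < ξ; ξ < ε; ε < φ; φ < β.

τ < λ < η < ρ < ζ < ψ < α < ω < ξ < ε < φ < β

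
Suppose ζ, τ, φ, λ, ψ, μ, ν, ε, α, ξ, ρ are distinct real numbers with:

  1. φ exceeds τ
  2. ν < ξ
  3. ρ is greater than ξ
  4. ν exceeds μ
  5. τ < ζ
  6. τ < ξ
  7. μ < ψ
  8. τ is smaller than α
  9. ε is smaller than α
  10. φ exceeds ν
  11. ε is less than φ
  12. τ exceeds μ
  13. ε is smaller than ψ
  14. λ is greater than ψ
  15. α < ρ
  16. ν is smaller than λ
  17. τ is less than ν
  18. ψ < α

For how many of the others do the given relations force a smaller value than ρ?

7

Directly below ρ: ξ, α.
One step further: τ, ν, ε, ψ (6 so far).
One step further: μ (7 so far).
No other element is forced below ρ by the given relations, so the count is 7.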